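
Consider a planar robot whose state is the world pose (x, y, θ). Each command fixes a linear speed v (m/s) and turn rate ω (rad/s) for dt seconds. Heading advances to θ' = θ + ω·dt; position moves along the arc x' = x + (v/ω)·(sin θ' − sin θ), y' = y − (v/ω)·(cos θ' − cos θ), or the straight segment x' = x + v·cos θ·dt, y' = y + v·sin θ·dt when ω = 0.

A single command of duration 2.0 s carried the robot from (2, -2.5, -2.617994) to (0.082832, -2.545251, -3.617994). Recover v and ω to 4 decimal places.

Δθ = -3.617994 − -2.617994 = -1.000000
ω = Δθ/dt = -1.000000/2.0 = -0.5000
R = Δx/(sin θ' − sin θ) = -2.0000
v = R·ω = -2.0000·-0.5000 = 1.0000

v = 1.0000, ω = -0.5000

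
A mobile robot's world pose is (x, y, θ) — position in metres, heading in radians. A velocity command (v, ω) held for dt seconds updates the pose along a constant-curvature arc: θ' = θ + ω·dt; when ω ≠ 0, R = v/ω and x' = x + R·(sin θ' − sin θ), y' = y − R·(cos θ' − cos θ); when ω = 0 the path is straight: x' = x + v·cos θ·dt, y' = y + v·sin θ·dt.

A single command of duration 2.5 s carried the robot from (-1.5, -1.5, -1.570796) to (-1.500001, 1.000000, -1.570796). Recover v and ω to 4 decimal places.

Δθ = -1.570796 − -1.570796 = 0.000000
ω = Δθ/dt = 0.000000/2.5 = 0.0000
ω = 0 → v = (Δx·cos θ + Δy·sin θ)/dt = -1.0000

v = -1.0000, ω = 0.0000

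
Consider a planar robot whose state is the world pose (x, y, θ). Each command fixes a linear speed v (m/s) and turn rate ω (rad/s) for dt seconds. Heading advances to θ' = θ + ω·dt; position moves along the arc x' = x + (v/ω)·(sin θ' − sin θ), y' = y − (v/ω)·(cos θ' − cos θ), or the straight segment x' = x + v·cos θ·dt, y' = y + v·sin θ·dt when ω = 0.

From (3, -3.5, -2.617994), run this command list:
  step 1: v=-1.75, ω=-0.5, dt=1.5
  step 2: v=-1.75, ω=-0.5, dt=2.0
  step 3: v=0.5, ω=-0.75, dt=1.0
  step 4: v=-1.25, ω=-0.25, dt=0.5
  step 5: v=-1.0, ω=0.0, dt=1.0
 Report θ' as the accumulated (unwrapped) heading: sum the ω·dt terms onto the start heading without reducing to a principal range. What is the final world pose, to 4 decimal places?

step 1: θ'=-3.3680 (R=3.5000) → pose (5.5357, -3.1204, -3.3680)
step 2: θ'=-4.3680 (R=3.5000) → pose (8.0445, -5.3494, -4.3680)
step 3: θ'=-5.1180 (R=-0.6667) → pose (8.0594, -4.8613, -5.1180)
step 4: θ'=-5.2430 (R=5.0000) → pose (7.7776, -5.4187, -5.2430)
step 5: θ'=-5.2430 (straight) → pose (7.2716, -6.2812, -5.2430)

(7.2716, -6.2812, -5.2430)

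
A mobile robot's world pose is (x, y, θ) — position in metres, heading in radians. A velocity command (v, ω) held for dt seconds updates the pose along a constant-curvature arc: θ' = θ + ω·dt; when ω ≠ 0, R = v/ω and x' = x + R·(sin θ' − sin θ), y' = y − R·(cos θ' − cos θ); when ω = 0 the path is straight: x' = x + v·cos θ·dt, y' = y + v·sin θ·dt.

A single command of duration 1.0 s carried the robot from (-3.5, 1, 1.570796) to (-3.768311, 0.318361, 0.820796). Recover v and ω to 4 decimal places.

Δθ = 0.820796 − 1.570796 = -0.750000
ω = Δθ/dt = -0.750000/1.0 = -0.7500
R = −Δy/(cos θ' − cos θ) = 1.0000
v = R·ω = 1.0000·-0.7500 = -0.7500

v = -0.7500, ω = -0.7500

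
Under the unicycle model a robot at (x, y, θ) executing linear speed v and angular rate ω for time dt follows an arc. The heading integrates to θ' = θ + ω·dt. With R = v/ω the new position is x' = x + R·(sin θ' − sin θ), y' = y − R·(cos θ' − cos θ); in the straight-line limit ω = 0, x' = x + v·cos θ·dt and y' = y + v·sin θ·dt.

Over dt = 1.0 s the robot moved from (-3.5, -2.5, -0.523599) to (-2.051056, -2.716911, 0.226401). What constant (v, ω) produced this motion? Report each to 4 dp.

Δθ = 0.226401 − -0.523599 = 0.750000
ω = Δθ/dt = 0.750000/1.0 = 0.7500
R = Δx/(sin θ' − sin θ) = 2.0000
v = R·ω = 2.0000·0.7500 = 1.5000

v = 1.5000, ω = 0.7500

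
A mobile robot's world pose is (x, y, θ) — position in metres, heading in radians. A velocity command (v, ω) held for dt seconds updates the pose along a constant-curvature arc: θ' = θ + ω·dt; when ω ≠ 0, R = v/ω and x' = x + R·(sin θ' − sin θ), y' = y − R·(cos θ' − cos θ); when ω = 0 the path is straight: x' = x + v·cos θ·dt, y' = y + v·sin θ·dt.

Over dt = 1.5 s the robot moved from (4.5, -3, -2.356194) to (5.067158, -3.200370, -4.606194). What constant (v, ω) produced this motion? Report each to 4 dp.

v = -0.5000, ω = -1.5000

Δθ = -4.606194 − -2.356194 = -2.250000
ω = Δθ/dt = -2.250000/1.5 = -1.5000
R = Δx/(sin θ' − sin θ) = 0.3333
v = R·ω = 0.3333·-1.5000 = -0.5000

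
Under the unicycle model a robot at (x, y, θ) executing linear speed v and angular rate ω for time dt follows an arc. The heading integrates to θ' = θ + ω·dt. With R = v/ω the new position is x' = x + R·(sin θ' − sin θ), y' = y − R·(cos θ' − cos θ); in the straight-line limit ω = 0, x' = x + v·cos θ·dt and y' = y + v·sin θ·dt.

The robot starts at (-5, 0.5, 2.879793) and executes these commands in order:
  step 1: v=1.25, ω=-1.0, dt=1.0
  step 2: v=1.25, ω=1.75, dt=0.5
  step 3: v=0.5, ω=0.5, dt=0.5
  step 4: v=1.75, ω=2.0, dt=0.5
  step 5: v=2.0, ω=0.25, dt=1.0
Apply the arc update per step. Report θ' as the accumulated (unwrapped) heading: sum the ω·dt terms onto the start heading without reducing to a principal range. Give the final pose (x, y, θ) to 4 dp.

step 1: θ'=1.8798 (R=-1.2500) → pose (-5.8673, 1.3273, 1.8798)
step 2: θ'=2.7548 (R=0.7143) → pose (-6.2783, 1.7716, 2.7548)
step 3: θ'=3.0048 (R=1.0000) → pose (-6.5191, 1.8361, 3.0048)
step 4: θ'=4.0048 (R=0.8750) → pose (-7.3034, 1.5380, 4.0048)
step 5: θ'=4.2548 (R=8.0000) → pose (-8.4009, -0.1277, 4.2548)

(-8.4009, -0.1277, 4.2548)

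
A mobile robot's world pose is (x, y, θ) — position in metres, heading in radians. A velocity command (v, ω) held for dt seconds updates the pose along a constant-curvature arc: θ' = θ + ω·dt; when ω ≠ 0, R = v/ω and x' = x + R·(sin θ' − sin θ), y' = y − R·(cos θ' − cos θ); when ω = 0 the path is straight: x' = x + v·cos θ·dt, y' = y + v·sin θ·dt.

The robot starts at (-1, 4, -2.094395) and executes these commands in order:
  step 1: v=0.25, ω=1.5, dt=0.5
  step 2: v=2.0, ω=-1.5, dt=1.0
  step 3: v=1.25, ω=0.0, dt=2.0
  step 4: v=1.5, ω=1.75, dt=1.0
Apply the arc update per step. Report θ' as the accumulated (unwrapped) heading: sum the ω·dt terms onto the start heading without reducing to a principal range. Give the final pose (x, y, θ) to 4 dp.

step 1: θ'=-1.3444 (R=0.1667) → pose (-1.0181, 3.8793, -1.3444)
step 2: θ'=-2.8444 (R=-1.3333) → pose (-1.9269, 2.3051, -2.8444)
step 3: θ'=-2.8444 (straight) → pose (-4.3173, 1.5730, -2.8444)
step 4: θ'=-1.0944 (R=0.8571) → pose (-4.8280, 0.3603, -1.0944)

(-4.8280, 0.3603, -1.0944)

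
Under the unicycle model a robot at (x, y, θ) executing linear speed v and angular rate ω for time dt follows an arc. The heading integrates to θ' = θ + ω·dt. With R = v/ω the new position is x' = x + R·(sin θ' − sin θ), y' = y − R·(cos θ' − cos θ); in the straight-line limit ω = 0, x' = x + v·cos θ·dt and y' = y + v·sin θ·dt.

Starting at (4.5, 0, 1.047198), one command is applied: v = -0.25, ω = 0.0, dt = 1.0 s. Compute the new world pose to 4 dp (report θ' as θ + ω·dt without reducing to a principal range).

(4.3750, -0.2165, 1.0472)

θ' = 1.0472 + 0.0·1.0 = 1.0472
ω = 0 → straight: x' = 4.5 + -0.25·cos(1.0472)·1.0 = 4.3750
y' = 0 + -0.25·sin(1.0472)·1.0 = -0.2165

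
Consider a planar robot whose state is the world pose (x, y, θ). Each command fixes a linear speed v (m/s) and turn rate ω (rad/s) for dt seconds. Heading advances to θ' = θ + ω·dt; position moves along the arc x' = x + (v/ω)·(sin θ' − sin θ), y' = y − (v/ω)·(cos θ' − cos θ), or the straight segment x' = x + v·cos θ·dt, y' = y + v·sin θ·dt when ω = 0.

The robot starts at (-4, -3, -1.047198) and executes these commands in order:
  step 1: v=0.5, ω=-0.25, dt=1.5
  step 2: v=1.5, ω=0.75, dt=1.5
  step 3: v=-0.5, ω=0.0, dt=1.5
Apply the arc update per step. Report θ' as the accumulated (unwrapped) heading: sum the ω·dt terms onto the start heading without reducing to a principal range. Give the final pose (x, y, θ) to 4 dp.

step 1: θ'=-1.4222 (R=-2.0000) → pose (-3.7541, -3.7039, -1.4222)
step 2: θ'=-0.2972 (R=2.0000) → pose (-2.3618, -5.3201, -0.2972)
step 3: θ'=-0.2972 (straight) → pose (-3.0789, -5.1005, -0.2972)

(-3.0789, -5.1005, -0.2972)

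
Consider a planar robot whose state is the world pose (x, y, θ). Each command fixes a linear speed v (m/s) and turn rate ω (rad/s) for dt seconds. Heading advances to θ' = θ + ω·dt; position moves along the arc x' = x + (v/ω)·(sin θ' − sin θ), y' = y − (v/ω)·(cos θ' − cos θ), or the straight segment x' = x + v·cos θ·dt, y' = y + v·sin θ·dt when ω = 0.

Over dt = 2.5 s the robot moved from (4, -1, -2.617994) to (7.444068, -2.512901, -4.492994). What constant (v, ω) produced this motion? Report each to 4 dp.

v = -1.7500, ω = -0.7500

Δθ = -4.492994 − -2.617994 = -1.875000
ω = Δθ/dt = -1.875000/2.5 = -0.7500
R = Δx/(sin θ' − sin θ) = 2.3333
v = R·ω = 2.3333·-0.7500 = -1.7500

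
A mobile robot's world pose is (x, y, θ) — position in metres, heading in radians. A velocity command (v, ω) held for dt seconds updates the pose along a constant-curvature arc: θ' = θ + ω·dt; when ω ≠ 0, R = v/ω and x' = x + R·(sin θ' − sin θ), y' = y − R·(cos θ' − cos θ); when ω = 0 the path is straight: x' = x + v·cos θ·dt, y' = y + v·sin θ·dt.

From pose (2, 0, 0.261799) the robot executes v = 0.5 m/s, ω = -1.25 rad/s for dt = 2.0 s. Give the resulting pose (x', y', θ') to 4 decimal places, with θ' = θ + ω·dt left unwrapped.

θ' = 0.2618 + -1.25·2.0 = -2.2382
R = v/ω = 0.5/-1.25 = -0.4000
x' = 2 + -0.4000·(sin -2.2382 − sin 0.2618) = 2.4177
y' = 0 − -0.4000·(cos -2.2382 − cos 0.2618) = -0.6340

(2.4177, -0.6340, -2.2382)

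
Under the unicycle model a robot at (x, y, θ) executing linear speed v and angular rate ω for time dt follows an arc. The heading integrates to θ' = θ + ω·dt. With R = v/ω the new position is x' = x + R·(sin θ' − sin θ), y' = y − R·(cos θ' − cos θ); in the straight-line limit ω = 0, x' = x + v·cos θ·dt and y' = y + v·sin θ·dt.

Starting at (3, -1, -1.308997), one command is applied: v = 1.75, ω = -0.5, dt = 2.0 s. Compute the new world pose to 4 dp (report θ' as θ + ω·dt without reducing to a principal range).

(2.2081, -4.2612, -2.3090)

θ' = -1.3090 + -0.5·2.0 = -2.3090
R = v/ω = 1.75/-0.5 = -3.5000
x' = 3 + -3.5000·(sin -2.3090 − sin -1.3090) = 2.2081
y' = -1 − -3.5000·(cos -2.3090 − cos -1.3090) = -4.2612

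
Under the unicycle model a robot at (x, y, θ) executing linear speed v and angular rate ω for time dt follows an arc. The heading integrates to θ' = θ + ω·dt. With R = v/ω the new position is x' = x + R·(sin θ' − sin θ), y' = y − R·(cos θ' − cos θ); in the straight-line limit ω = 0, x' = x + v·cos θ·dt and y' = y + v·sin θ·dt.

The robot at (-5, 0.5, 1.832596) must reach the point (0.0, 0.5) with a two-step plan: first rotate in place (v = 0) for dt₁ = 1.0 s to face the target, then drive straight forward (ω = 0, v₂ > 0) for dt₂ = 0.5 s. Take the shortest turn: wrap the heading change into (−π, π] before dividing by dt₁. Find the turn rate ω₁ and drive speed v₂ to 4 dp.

heading to target = atan2(0.5−0.5, 0−-5) = 0.0000
Δθ = wrap(0.0000 − 1.8326) = -1.8326; ω₁ = Δθ/dt₁ = -1.8326
distance = √((0−-5)² + (0.5−0.5)²) = 5.0000; v₂ = distance/dt₂ = 10.0000

ω₁ = -1.8326, v₂ = 10.0000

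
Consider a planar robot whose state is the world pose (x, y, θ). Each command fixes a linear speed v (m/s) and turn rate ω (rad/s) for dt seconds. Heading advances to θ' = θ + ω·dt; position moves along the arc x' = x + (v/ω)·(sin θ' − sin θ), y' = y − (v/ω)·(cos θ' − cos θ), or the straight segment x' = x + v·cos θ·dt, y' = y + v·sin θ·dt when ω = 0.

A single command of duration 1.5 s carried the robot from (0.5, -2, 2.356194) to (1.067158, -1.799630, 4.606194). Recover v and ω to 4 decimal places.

Δθ = 4.606194 − 2.356194 = 2.250000
ω = Δθ/dt = 2.250000/1.5 = 1.5000
R = Δx/(sin θ' − sin θ) = -0.3333
v = R·ω = -0.3333·1.5000 = -0.5000

v = -0.5000, ω = 1.5000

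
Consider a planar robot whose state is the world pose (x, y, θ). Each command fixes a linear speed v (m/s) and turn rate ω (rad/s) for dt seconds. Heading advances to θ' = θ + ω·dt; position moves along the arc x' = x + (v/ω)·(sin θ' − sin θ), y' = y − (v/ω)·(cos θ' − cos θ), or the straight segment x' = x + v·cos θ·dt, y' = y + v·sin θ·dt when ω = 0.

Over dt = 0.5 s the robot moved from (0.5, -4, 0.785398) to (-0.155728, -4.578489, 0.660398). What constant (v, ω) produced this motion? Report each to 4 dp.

v = -1.7500, ω = -0.2500

Δθ = 0.660398 − 0.785398 = -0.125000
ω = Δθ/dt = -0.125000/0.5 = -0.2500
R = Δx/(sin θ' − sin θ) = 7.0000
v = R·ω = 7.0000·-0.2500 = -1.7500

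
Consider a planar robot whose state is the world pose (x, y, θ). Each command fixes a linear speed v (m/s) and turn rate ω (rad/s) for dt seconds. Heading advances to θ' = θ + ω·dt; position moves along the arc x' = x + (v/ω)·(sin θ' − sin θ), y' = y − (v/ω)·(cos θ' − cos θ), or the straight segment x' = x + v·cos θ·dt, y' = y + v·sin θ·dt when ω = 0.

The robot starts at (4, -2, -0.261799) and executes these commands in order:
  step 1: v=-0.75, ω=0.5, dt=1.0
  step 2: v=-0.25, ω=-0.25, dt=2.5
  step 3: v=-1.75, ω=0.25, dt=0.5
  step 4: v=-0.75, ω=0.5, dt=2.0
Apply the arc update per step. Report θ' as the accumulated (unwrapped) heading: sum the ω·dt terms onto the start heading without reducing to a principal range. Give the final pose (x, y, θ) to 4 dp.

(0.4181, -2.0063, 0.7382)

step 1: θ'=0.2382 (R=-1.5000) → pose (3.2578, -1.9912, 0.2382)
step 2: θ'=-0.3868 (R=1.0000) → pose (2.6447, -1.9456, -0.3868)
step 3: θ'=-0.2618 (R=-7.0000) → pose (1.8158, -1.6670, -0.2618)
step 4: θ'=0.7382 (R=-1.5000) → pose (0.4181, -2.0063, 0.7382)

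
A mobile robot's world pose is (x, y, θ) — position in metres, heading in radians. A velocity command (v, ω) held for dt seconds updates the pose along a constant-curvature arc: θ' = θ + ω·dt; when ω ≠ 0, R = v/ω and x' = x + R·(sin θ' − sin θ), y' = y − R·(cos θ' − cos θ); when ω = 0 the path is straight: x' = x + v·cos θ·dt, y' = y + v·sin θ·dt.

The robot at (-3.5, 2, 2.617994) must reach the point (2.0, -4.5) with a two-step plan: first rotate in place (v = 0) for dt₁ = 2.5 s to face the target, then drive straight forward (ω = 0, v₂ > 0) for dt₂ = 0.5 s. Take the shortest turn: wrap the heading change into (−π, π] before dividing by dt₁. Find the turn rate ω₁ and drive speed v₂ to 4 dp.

ω₁ = 1.1187, v₂ = 17.0294

heading to target = atan2(-4.5−2, 2−-3.5) = -0.8685
Δθ = wrap(-0.8685 − 2.6180) = 2.7967; ω₁ = Δθ/dt₁ = 1.1187
distance = √((2−-3.5)² + (-4.5−2)²) = 8.5147; v₂ = distance/dt₂ = 17.0294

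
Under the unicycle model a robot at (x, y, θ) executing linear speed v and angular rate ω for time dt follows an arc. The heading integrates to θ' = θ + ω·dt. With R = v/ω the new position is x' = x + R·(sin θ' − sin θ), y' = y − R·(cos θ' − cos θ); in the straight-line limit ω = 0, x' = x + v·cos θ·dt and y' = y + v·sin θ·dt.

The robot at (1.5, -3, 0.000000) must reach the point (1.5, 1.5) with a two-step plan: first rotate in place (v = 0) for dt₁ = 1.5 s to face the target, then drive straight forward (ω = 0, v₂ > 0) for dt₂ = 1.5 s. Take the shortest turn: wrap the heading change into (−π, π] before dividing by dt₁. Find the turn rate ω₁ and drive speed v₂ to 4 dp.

ω₁ = 1.0472, v₂ = 3.0000

heading to target = atan2(1.5−-3, 1.5−1.5) = 1.5708
Δθ = wrap(1.5708 − 0.0000) = 1.5708; ω₁ = Δθ/dt₁ = 1.0472
distance = √((1.5−1.5)² + (1.5−-3)²) = 4.5000; v₂ = distance/dt₂ = 3.0000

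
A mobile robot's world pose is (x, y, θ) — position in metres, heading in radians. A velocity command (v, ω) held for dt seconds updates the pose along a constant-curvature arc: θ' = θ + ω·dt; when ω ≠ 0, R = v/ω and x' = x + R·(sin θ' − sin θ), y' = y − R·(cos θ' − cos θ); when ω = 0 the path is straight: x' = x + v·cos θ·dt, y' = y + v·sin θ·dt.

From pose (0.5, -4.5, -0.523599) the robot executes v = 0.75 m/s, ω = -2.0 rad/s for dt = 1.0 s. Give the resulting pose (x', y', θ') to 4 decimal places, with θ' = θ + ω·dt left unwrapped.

θ' = -0.5236 + -2.0·1.0 = -2.5236
R = v/ω = 0.75/-2.0 = -0.3750
x' = 0.5 + -0.3750·(sin -2.5236 − sin -0.5236) = 0.5298
y' = -4.5 − -0.3750·(cos -2.5236 − cos -0.5236) = -5.1304

(0.5298, -5.1304, -2.5236)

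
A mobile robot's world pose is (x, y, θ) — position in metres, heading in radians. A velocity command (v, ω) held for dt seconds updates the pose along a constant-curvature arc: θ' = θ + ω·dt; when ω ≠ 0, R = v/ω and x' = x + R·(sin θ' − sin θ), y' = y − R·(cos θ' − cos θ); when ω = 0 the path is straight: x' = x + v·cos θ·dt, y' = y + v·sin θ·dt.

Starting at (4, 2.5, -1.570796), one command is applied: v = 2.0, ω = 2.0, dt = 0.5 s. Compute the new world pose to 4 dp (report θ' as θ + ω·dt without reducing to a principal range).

(4.4597, 1.6585, -0.5708)

θ' = -1.5708 + 2.0·0.5 = -0.5708
R = v/ω = 2.0/2.0 = 1.0000
x' = 4 + 1.0000·(sin -0.5708 − sin -1.5708) = 4.4597
y' = 2.5 − 1.0000·(cos -0.5708 − cos -1.5708) = 1.6585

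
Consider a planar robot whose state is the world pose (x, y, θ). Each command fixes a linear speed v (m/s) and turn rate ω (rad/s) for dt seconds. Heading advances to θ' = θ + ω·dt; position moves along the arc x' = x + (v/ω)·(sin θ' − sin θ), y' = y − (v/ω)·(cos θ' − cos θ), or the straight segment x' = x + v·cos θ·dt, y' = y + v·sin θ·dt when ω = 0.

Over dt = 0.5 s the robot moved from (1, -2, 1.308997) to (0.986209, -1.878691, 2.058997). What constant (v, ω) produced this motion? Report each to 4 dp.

Δθ = 2.058997 − 1.308997 = 0.750000
ω = Δθ/dt = 0.750000/0.5 = 1.5000
R = −Δy/(cos θ' − cos θ) = 0.1667
v = R·ω = 0.1667·1.5000 = 0.2500

v = 0.2500, ω = 1.5000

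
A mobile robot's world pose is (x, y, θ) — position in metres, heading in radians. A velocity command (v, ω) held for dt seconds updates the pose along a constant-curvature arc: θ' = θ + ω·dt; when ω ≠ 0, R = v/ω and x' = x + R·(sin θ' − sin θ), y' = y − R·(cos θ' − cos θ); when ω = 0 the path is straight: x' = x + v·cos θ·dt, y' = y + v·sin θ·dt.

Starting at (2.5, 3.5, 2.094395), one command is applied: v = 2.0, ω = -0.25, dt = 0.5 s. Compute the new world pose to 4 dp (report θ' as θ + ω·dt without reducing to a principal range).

θ' = 2.0944 + -0.25·0.5 = 1.9694
R = v/ω = 2.0/-0.25 = -8.0000
x' = 2.5 + -8.0000·(sin 1.9694 − sin 2.0944) = 2.0554
y' = 3.5 − -8.0000·(cos 1.9694 − cos 2.0944) = 4.3950

(2.0554, 4.3950, 1.9694)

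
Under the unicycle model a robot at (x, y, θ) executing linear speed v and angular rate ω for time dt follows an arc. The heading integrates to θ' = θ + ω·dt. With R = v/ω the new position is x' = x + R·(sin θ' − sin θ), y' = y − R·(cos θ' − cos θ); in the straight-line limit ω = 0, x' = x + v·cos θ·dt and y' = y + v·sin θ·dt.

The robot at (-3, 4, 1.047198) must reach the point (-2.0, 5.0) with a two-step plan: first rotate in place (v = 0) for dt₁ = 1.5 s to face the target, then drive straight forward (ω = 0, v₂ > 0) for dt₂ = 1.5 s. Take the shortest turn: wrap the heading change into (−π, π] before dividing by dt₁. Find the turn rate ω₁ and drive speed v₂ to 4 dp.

heading to target = atan2(5−4, -2−-3) = 0.7854
Δθ = wrap(0.7854 − 1.0472) = -0.2618; ω₁ = Δθ/dt₁ = -0.1745
distance = √((-2−-3)² + (5−4)²) = 1.4142; v₂ = distance/dt₂ = 0.9428

ω₁ = -0.1745, v₂ = 0.9428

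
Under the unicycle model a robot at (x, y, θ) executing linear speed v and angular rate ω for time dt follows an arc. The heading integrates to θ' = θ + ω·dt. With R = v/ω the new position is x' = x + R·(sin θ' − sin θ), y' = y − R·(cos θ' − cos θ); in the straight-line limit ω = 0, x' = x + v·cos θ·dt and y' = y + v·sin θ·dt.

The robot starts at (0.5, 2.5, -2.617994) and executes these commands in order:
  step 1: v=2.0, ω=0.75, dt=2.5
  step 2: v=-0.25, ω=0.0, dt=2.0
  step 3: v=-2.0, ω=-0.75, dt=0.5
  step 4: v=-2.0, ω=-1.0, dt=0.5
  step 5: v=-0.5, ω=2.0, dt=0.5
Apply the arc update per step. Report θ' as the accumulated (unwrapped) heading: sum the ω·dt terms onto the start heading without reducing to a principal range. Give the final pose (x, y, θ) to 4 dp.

step 1: θ'=-0.7430 (R=2.6667) → pose (0.0293, -1.7733, -0.7430)
step 2: θ'=-0.7430 (straight) → pose (-0.3389, -1.4350, -0.7430)
step 3: θ'=-1.1180 (R=2.6667) → pose (-0.9328, -0.6378, -1.1180)
step 4: θ'=-1.6180 (R=2.0000) → pose (-1.1321, 0.3315, -1.6180)
step 5: θ'=-0.6180 (R=-0.2500) → pose (-1.2370, 0.5471, -0.6180)

(-1.2370, 0.5471, -0.6180)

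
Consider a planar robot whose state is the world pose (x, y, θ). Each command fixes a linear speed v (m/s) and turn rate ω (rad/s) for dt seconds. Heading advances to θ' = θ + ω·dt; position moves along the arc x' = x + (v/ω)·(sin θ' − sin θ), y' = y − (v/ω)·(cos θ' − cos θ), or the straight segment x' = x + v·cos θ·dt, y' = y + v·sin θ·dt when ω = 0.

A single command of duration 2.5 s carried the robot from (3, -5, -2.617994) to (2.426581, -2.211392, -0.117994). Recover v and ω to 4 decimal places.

v = -1.5000, ω = 1.0000

Δθ = -0.117994 − -2.617994 = 2.500000
ω = Δθ/dt = 2.500000/2.5 = 1.0000
R = −Δy/(cos θ' − cos θ) = -1.5000
v = R·ω = -1.5000·1.0000 = -1.5000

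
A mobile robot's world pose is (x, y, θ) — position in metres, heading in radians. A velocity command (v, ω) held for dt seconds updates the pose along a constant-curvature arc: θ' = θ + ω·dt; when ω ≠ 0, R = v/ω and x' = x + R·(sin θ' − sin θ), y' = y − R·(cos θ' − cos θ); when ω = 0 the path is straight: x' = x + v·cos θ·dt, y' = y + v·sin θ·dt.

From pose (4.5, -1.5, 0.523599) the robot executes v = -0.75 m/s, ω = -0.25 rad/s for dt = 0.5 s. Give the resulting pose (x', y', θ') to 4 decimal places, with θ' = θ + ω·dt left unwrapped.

θ' = 0.5236 + -0.25·0.5 = 0.3986
R = v/ω = -0.75/-0.25 = 3.0000
x' = 4.5 + 3.0000·(sin 0.3986 − sin 0.5236) = 4.1644
y' = -1.5 − 3.0000·(cos 0.3986 − cos 0.5236) = -1.6667

(4.1644, -1.6667, 0.3986)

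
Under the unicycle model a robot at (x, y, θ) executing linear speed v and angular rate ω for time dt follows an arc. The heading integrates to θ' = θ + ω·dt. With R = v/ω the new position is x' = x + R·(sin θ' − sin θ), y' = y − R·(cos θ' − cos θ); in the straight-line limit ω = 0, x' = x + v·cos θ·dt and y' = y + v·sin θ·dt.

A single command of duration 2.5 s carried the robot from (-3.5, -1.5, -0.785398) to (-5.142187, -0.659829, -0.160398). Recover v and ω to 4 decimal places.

v = -0.7500, ω = 0.2500

Δθ = -0.160398 − -0.785398 = 0.625000
ω = Δθ/dt = 0.625000/2.5 = 0.2500
R = Δx/(sin θ' − sin θ) = -3.0000
v = R·ω = -3.0000·0.2500 = -0.7500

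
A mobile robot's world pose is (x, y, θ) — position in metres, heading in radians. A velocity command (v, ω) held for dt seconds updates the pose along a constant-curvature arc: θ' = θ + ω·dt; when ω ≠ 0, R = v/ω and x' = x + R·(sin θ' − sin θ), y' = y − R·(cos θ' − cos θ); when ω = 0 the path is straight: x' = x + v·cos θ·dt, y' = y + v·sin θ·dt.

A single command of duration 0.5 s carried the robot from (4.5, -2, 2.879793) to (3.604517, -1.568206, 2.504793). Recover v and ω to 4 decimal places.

v = 2.0000, ω = -0.7500

Δθ = 2.504793 − 2.879793 = -0.375000
ω = Δθ/dt = -0.375000/0.5 = -0.7500
R = Δx/(sin θ' − sin θ) = -2.6667
v = R·ω = -2.6667·-0.7500 = 2.0000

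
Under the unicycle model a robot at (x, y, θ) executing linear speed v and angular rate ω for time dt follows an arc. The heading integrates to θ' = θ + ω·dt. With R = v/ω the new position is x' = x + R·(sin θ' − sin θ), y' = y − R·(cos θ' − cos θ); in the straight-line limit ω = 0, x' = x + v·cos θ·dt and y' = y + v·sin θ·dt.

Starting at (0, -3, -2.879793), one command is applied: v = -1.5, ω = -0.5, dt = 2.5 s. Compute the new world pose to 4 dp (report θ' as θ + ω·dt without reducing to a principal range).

(3.2816, -4.2472, -4.1298)

θ' = -2.8798 + -0.5·2.5 = -4.1298
R = v/ω = -1.5/-0.5 = 3.0000
x' = 0 + 3.0000·(sin -4.1298 − sin -2.8798) = 3.2816
y' = -3 − 3.0000·(cos -4.1298 − cos -2.8798) = -4.2472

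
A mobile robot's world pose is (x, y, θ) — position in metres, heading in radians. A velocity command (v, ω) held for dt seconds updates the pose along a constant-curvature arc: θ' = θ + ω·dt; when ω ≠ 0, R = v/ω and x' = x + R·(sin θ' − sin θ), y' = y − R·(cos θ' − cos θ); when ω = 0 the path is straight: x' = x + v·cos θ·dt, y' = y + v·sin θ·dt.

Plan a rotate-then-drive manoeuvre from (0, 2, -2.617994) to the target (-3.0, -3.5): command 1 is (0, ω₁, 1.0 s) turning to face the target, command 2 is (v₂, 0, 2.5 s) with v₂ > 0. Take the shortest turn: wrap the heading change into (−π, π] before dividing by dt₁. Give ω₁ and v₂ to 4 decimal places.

heading to target = atan2(-3.5−2, -3−0) = -2.0701
Δθ = wrap(-2.0701 − -2.6180) = 0.5479; ω₁ = Δθ/dt₁ = 0.5479
distance = √((-3−0)² + (-3.5−2)²) = 6.2650; v₂ = distance/dt₂ = 2.5060

ω₁ = 0.5479, v₂ = 2.5060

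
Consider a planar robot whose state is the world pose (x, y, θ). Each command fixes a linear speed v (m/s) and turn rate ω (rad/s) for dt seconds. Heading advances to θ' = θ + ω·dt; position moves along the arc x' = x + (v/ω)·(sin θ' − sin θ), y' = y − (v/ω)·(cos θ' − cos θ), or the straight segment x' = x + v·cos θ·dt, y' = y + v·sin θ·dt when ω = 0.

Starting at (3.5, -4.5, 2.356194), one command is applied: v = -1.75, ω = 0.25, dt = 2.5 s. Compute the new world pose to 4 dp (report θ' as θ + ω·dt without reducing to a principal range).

(7.3318, -6.4604, 2.9812)

θ' = 2.3562 + 0.25·2.5 = 2.9812
R = v/ω = -1.75/0.25 = -7.0000
x' = 3.5 + -7.0000·(sin 2.9812 − sin 2.3562) = 7.3318
y' = -4.5 − -7.0000·(cos 2.9812 − cos 2.3562) = -6.4604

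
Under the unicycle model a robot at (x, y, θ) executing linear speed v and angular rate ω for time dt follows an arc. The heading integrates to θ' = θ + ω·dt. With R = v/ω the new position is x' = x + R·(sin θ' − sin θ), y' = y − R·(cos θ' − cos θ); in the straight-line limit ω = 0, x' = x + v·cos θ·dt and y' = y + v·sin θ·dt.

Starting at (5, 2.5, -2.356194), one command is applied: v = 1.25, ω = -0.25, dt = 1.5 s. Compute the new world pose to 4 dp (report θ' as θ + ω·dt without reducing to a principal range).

θ' = -2.3562 + -0.25·1.5 = -2.7312
R = v/ω = 1.25/-0.25 = -5.0000
x' = 5 + -5.0000·(sin -2.7312 − sin -2.3562) = 3.4593
y' = 2.5 − -5.0000·(cos -2.7312 − cos -2.3562) = 1.4507

(3.4593, 1.4507, -2.7312)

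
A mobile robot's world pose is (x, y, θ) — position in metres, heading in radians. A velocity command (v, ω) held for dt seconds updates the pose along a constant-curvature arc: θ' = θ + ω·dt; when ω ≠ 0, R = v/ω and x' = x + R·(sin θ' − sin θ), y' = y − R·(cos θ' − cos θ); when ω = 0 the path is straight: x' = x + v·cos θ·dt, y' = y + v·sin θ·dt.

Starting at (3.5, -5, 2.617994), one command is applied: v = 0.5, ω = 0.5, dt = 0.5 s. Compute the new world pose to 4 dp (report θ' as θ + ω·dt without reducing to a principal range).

(3.2702, -4.9032, 2.8680)

θ' = 2.6180 + 0.5·0.5 = 2.8680
R = v/ω = 0.5/0.5 = 1.0000
x' = 3.5 + 1.0000·(sin 2.8680 − sin 2.6180) = 3.2702
y' = -5 − 1.0000·(cos 2.8680 − cos 2.6180) = -4.9032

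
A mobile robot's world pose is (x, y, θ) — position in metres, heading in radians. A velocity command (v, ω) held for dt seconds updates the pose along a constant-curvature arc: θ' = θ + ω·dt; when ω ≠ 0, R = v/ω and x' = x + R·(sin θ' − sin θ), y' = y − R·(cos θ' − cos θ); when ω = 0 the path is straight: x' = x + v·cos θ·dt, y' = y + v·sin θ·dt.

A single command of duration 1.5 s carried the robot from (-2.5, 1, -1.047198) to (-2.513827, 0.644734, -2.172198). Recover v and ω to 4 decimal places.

v = 0.2500, ω = -0.7500

Δθ = -2.172198 − -1.047198 = -1.125000
ω = Δθ/dt = -1.125000/1.5 = -0.7500
R = −Δy/(cos θ' − cos θ) = -0.3333
v = R·ω = -0.3333·-0.7500 = 0.2500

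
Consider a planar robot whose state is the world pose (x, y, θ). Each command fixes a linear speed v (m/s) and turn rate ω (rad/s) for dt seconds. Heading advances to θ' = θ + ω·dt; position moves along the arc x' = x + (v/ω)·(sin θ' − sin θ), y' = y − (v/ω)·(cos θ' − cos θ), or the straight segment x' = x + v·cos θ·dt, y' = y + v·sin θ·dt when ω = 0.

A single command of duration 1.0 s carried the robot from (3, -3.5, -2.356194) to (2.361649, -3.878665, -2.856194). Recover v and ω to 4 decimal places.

Δθ = -2.856194 − -2.356194 = -0.500000
ω = Δθ/dt = -0.500000/1.0 = -0.5000
R = Δx/(sin θ' − sin θ) = -1.5000
v = R·ω = -1.5000·-0.5000 = 0.7500

v = 0.7500, ω = -0.5000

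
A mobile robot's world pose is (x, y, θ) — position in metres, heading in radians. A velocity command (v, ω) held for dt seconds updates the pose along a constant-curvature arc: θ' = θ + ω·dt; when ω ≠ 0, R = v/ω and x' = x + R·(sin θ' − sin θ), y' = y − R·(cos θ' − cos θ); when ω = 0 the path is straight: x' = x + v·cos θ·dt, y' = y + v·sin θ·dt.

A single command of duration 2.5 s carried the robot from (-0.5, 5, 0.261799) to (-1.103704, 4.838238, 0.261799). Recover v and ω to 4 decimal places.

v = -0.2500, ω = 0.0000

Δθ = 0.261799 − 0.261799 = 0.000000
ω = Δθ/dt = 0.000000/2.5 = 0.0000
ω = 0 → v = (Δx·cos θ + Δy·sin θ)/dt = -0.2500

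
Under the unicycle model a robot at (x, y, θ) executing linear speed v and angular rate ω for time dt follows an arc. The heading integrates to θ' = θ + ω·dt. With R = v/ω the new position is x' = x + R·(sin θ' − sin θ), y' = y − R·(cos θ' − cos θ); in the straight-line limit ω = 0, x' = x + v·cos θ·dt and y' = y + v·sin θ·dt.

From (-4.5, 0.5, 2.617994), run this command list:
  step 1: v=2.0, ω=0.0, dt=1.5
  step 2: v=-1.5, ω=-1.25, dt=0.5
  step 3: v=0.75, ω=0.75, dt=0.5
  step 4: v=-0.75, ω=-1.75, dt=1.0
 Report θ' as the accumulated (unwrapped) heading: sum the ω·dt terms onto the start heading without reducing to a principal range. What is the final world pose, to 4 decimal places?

step 1: θ'=2.6180 (straight) → pose (-7.0981, 2.0000, 2.6180)
step 2: θ'=1.9930 (R=1.2000) → pose (-6.6034, 1.4525, 1.9930)
step 3: θ'=2.3680 (R=1.0000) → pose (-6.8169, 1.7581, 2.3680)
step 4: θ'=0.6180 (R=0.4286) → pose (-6.8681, 1.1022, 0.6180)

(-6.8681, 1.1022, 0.6180)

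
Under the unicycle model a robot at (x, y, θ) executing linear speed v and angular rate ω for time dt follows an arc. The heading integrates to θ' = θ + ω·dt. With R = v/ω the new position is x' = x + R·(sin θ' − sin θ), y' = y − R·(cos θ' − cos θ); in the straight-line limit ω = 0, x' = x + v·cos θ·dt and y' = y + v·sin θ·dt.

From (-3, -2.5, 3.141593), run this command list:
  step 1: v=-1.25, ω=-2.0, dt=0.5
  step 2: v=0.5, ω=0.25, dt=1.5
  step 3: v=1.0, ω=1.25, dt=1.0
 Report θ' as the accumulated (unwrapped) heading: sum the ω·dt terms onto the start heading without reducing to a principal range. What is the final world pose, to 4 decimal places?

(-3.9230, -2.2460, 3.7666)

step 1: θ'=2.1416 (R=0.6250) → pose (-2.4741, -2.7873, 2.1416)
step 2: θ'=2.5166 (R=2.0000) → pose (-2.9868, -2.2460, 2.5166)
step 3: θ'=3.7666 (R=0.8000) → pose (-3.9230, -2.2460, 3.7666)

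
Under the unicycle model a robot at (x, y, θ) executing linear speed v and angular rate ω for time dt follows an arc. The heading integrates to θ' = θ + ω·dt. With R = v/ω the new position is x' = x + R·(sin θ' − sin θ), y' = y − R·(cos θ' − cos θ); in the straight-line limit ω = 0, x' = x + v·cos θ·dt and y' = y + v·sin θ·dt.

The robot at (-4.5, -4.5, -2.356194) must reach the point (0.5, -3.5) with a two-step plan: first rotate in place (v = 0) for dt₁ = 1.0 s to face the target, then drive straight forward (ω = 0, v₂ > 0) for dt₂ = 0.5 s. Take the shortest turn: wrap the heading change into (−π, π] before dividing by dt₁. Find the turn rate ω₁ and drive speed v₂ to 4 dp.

heading to target = atan2(-3.5−-4.5, 0.5−-4.5) = 0.1974
Δθ = wrap(0.1974 − -2.3562) = 2.5536; ω₁ = Δθ/dt₁ = 2.5536
distance = √((0.5−-4.5)² + (-3.5−-4.5)²) = 5.0990; v₂ = distance/dt₂ = 10.1980

ω₁ = 2.5536, v₂ = 10.1980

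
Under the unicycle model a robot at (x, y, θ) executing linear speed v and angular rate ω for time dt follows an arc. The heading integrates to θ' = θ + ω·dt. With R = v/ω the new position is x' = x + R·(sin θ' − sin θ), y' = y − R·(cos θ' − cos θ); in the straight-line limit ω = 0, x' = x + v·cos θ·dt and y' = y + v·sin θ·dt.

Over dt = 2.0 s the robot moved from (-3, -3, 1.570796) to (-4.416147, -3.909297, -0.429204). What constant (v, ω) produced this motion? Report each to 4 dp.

Δθ = -0.429204 − 1.570796 = -2.000000
ω = Δθ/dt = -2.000000/2.0 = -1.0000
R = Δx/(sin θ' − sin θ) = 1.0000
v = R·ω = 1.0000·-1.0000 = -1.0000

v = -1.0000, ω = -1.0000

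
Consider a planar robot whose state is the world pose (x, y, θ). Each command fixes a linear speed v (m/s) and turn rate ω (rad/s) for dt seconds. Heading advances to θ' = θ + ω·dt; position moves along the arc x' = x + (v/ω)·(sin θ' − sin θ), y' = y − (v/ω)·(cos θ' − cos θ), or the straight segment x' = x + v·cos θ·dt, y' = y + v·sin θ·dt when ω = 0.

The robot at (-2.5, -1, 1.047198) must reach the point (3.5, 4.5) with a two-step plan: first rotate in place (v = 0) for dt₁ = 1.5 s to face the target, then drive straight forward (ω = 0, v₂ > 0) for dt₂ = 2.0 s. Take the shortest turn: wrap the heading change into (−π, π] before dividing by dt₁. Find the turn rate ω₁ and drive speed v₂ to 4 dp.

heading to target = atan2(4.5−-1, 3.5−-2.5) = 0.7419
Δθ = wrap(0.7419 − 1.0472) = -0.3053; ω₁ = Δθ/dt₁ = -0.2035
distance = √((3.5−-2.5)² + (4.5−-1)²) = 8.1394; v₂ = distance/dt₂ = 4.0697

ω₁ = -0.2035, v₂ = 4.0697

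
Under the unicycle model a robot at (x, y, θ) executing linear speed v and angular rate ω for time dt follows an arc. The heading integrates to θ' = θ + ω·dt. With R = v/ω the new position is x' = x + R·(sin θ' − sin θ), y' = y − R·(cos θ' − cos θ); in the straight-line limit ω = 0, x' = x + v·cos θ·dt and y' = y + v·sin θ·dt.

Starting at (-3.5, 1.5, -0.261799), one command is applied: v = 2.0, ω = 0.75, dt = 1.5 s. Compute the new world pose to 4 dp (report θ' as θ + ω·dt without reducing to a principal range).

(-0.7833, 2.3424, 0.8632)

θ' = -0.2618 + 0.75·1.5 = 0.8632
R = v/ω = 2.0/0.75 = 2.6667
x' = -3.5 + 2.6667·(sin 0.8632 − sin -0.2618) = -0.7833
y' = 1.5 − 2.6667·(cos 0.8632 − cos -0.2618) = 2.3424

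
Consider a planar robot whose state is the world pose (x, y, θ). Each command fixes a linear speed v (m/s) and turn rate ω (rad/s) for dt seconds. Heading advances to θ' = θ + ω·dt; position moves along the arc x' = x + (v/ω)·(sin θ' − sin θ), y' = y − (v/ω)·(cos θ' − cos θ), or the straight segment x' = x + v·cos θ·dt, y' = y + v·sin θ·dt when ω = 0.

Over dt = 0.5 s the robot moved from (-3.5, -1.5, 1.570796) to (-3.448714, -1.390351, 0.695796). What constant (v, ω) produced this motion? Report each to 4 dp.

v = 0.2500, ω = -1.7500

Δθ = 0.695796 − 1.570796 = -0.875000
ω = Δθ/dt = -0.875000/0.5 = -1.7500
R = −Δy/(cos θ' − cos θ) = -0.1429
v = R·ω = -0.1429·-1.7500 = 0.2500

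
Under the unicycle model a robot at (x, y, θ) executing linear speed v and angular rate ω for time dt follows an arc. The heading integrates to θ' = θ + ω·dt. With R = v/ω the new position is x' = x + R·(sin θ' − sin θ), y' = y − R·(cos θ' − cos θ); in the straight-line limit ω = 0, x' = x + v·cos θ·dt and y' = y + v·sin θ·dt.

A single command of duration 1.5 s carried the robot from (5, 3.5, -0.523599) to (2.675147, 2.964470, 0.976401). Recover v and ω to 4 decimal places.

Δθ = 0.976401 − -0.523599 = 1.500000
ω = Δθ/dt = 1.500000/1.5 = 1.0000
R = Δx/(sin θ' − sin θ) = -1.7500
v = R·ω = -1.7500·1.0000 = -1.7500

v = -1.7500, ω = 1.0000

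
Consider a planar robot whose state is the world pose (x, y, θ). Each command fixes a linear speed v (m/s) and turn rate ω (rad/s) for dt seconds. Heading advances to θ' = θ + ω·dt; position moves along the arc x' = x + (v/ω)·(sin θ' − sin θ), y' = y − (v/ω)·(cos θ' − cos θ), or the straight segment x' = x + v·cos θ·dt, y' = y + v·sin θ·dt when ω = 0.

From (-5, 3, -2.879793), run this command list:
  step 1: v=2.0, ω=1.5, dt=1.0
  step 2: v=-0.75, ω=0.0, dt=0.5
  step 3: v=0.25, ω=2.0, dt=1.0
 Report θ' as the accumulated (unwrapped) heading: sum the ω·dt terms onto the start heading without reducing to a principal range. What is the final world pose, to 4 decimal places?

(-5.8398, 1.7492, 0.6202)

step 1: θ'=-1.3798 (R=1.3333) → pose (-5.9640, 1.4590, -1.3798)
step 2: θ'=-1.3798 (straight) → pose (-6.0352, 1.8272, -1.3798)
step 3: θ'=0.6202 (R=0.1250) → pose (-5.8398, 1.7492, 0.6202)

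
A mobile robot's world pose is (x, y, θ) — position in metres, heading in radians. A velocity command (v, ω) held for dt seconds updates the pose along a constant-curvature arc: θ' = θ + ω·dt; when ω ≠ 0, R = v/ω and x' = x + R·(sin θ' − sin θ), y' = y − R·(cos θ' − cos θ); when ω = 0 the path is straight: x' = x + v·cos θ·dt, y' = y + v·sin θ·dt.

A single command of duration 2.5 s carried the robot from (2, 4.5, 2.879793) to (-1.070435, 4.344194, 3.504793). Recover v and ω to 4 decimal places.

Δθ = 3.504793 − 2.879793 = 0.625000
ω = Δθ/dt = 0.625000/2.5 = 0.2500
R = Δx/(sin θ' − sin θ) = 5.0000
v = R·ω = 5.0000·0.2500 = 1.2500

v = 1.2500, ω = 0.2500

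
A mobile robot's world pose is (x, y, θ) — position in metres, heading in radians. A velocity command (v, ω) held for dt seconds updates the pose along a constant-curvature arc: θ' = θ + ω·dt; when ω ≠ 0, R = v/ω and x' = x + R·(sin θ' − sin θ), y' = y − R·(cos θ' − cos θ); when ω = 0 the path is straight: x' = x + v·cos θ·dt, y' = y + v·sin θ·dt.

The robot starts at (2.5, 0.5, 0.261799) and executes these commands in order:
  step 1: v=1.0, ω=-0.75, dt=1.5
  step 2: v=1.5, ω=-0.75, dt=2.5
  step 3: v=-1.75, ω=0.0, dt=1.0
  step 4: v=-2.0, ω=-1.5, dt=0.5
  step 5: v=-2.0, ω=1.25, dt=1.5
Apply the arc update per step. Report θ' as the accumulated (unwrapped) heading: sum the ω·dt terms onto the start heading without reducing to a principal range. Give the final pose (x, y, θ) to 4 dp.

(7.8515, -0.9090, -1.6132)

step 1: θ'=-0.8632 (R=-1.3333) → pose (3.8583, 0.0788, -0.8632)
step 2: θ'=-2.7382 (R=-2.0000) → pose (3.1236, -3.0607, -2.7382)
step 3: θ'=-2.7382 (straight) → pose (4.7331, -2.3738, -2.7382)
step 4: θ'=-3.4882 (R=1.3333) → pose (5.7094, -2.3460, -3.4882)
step 5: θ'=-1.6132 (R=-1.6000) → pose (7.8515, -0.9090, -1.6132)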